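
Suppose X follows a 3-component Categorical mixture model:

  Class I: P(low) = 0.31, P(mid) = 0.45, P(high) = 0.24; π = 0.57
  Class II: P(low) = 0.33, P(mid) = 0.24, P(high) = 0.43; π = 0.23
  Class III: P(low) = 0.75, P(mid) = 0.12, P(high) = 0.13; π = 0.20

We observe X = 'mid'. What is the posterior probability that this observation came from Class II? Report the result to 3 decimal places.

0.164

Apply Bayes' rule: the posterior for each component is proportional to its prior times its likelihood at x.
Evaluate each component's likelihood at the observed value:
  L_I = P(mid | comp) = 0.45
  L_II = P(mid | comp) = 0.24
  L_III = P(mid | comp) = 0.12
Multiply by the mixture weights:
  π_I·L_I = 0.57 × 0.45 = 0.2565
  π_II·L_II = 0.23 × 0.24 = 0.0552
  π_III·L_III = 0.20 × 0.12 = 0.024
Evidence: 0.2565 + 0.0552 + 0.024 = 0.3357
So the posterior for Class II is 0.0552 / 0.3357 ≈ 0.164.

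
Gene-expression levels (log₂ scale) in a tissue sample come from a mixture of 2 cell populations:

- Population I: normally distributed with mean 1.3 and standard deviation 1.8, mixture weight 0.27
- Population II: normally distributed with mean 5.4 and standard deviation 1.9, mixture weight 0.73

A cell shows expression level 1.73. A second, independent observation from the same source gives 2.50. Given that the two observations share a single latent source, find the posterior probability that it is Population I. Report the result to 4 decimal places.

Posterior ∝ prior × likelihood, so P(k | x) ∝ w_k f_k(x); normalise over all components.
Since both observations come from the same component, the likelihood for component k is f_k(x₁)·f_k(x₂).
  f_I = [(1/(1.8·√(2π)))·exp(−(1.73−1.3)²/(2·1.8²)) = 0.221635·exp(-0.02853) = 0.2154] × [0.177471] = 0.0382273
  f_II = [(1/(1.9·√(2π)))·exp(−(1.73−5.4)²/(2·1.9²)) = 0.209970·exp(-1.86550) = 0.0325073] × [0.0655061] = 0.00212942
Weight by the priors:
  w_I·f_I = 0.27 × 0.0382273 = 0.0103214
  w_II·f_II = 0.73 × 0.00212942 = 0.00155448
Evidence: 0.0103214 + 0.00155448 = 0.0118758
Responsibility of Population I: 0.0103214 / 0.0118758 ≈ 0.8691

0.8691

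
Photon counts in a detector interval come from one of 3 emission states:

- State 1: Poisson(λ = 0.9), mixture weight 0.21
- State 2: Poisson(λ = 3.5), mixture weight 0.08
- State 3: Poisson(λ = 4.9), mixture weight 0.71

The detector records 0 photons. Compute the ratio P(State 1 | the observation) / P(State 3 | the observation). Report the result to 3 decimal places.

The posterior odds equal the prior odds times the likelihood ratio: (w_i/w_j)·(f_i(x)/f_j(x)).
Component likelihoods at x = 0 photons:
  f_1 = e^(−0.9)·0.9^0/0! = 0.40657
  f_2 = e^(−3.5)·3.5^0/0! = 0.0301974
  f_3 = e^(−4.9)·4.9^0/0! = 0.00744658
Odds = (0.21/0.71) × (0.40657/0.00744658) = 0.295775 × 54.5982 ≈ 16.149

16.149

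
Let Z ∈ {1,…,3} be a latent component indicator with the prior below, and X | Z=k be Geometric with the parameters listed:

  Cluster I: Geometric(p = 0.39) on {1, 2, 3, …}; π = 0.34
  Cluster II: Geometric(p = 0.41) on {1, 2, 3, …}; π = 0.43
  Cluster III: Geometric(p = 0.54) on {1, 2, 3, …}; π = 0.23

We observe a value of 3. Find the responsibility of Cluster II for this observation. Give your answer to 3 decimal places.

Posterior ∝ prior × likelihood, so P(k | x) ∝ P(Z=k) f_k(x); normalise over all components.
Component likelihoods at x = 3:
  L_I = 0.39·(1−0.39)^2 = 0.39·0.3721 = 0.145119
  L_II = 0.41·(1−0.41)^2 = 0.41·0.3481 = 0.142721
  L_III = 0.54·(1−0.54)^2 = 0.54·0.2116 = 0.114264
Weight by the priors:
  P(Z=I)·L_I = 0.34 × 0.145119 = 0.0493405
  P(Z=II)·L_II = 0.43 × 0.142721 = 0.06137
  P(Z=III)·L_III = 0.23 × 0.114264 = 0.0262807
Sum: 0.0493405 + 0.06137 + 0.0262807 = 0.136991
P(Cluster II | data) = 0.06137 / 0.136991 ≈ 0.448

0.448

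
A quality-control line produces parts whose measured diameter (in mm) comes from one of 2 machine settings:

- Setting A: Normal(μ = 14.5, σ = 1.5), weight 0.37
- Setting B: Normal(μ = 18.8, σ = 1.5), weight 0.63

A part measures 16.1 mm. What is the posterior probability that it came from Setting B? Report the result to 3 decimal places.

P(component k | x) = P(Z=k)·f_k(x) / marginal(x), where marginal(x) = Σ_j P(Z=j)·f_j(x).
Evaluate each component's likelihood at the observed value:
  f_A = 0.150575
  f_B = 0.0526334
Multiply by the mixture weights:
  P(Z=A)·f_A = 0.37 × 0.150575 = 0.0557128
  P(Z=B)·f_B = 0.63 × 0.0526334 = 0.0331591
Evidence: 0.0557128 + 0.0331591 = 0.0888719
Responsibility of Setting B: 0.0331591 / 0.0888719 ≈ 0.373

0.373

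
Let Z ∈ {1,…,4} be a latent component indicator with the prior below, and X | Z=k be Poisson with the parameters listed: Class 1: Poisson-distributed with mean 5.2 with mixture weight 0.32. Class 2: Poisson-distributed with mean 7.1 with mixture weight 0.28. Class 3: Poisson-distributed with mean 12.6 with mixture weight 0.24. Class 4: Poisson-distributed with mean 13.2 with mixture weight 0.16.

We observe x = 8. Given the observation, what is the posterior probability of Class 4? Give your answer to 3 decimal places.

0.085

P(component k | x) = π_k·f_k(x) / marginal(x), where marginal(x) = Σ_j π_j·f_j(x).
Component likelihoods at x = 8:
  p_1 = e^(−5.2)·5.2^8/8! = 0.0731434
  p_2 = e^(−7.1)·7.1^8/8! = 0.132146
  p_3 = e^(−12.6)·12.6^8/8! = 0.0531292
  p_4 = e^(−13.2)·13.2^8/8! = 0.0423042
Multiply by the mixture weights:
  π_1·p_1 = 0.32 × 0.0731434 = 0.0234059
  π_2·p_2 = 0.28 × 0.132146 = 0.037001
  π_3·p_3 = 0.24 × 0.0531292 = 0.012751
  π_4·p_4 = 0.16 × 0.0423042 = 0.00676868
Denominator: 0.0234059 + 0.037001 + 0.012751 + 0.00676868 = 0.0799266
P(Class 4 | data) = 0.00676868 / 0.0799266 ≈ 0.085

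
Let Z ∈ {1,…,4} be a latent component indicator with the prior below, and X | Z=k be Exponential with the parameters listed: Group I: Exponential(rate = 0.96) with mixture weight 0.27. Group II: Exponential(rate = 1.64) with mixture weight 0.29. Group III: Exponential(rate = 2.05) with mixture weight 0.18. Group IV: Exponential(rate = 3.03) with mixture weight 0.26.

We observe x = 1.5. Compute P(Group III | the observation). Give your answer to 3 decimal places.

0.134

The responsibility of component k is π_k f_k(x) divided by Σ_j π_j f_j(x).
Exponential densities:
  f_I = 0.96·e^(−0.96·1.5) = 0.96·e^(−1.4400) = 0.227451
  f_II = 1.64·e^(−1.64·1.5) = 1.64·e^(−2.4600) = 0.140113
  f_III = 2.05·e^(−2.05·1.5) = 2.05·e^(−3.0750) = 0.0946887
  f_IV = 3.03·e^(−3.03·1.5) = 3.03·e^(−4.5450) = 0.0321791
Unnormalised posteriors:
  π_I·f_I = 0.27 × 0.227451 = 0.0614117
  π_II·f_II = 0.29 × 0.140113 = 0.0406329
  π_III·f_III = 0.18 × 0.0946887 = 0.017044
  π_IV·f_IV = 0.26 × 0.0321791 = 0.00836657
Evidence: 0.0614117 + 0.0406329 + 0.017044 + 0.00836657 = 0.127455
So the posterior for Group III is 0.017044 / 0.127455 ≈ 0.134.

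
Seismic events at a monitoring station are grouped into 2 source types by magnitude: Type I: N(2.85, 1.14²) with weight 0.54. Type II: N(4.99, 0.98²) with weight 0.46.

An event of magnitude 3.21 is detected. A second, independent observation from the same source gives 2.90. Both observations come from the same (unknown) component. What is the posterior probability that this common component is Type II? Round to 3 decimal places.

0.023

Posterior ∝ prior × likelihood, so P(k | x) ∝ w_k f_k(x); normalise over all components.
Since both observations come from the same component, the likelihood for component k is f_k(x₁)·f_k(x₂).
  p_I = [(1/(1.14·√(2π)))·exp(−(3.21−2.85)²/(2·1.14²)) = 0.349949·exp(-0.04986) = 0.332928] × [0.349613] = 0.116396
  p_II = [(1/(0.98·√(2π)))·exp(−(3.21−4.99)²/(2·0.98²)) = 0.407084·exp(-1.64952) = 0.0782179] × [0.0418845] = 0.00327611
Unnormalised posteriors:
  w_I·p_I = 0.54 × 0.116396 = 0.0628539
  w_II·p_II = 0.46 × 0.00327611 = 0.00150701
Denominator: 0.0628539 + 0.00150701 = 0.0643609
P(Type II | data) ≈ 0.023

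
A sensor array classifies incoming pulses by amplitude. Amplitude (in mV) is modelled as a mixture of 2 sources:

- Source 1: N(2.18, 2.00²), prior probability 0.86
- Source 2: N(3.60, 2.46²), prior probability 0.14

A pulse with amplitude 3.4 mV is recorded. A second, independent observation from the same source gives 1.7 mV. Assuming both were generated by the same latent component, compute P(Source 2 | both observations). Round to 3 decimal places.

P(component k | x) = P(Z=k)·f_k(x) / marginal(x), where marginal(x) = Σ_j P(Z=j)·f_j(x).
Since both observations come from the same component, the likelihood for component k is f_k(x₁)·f_k(x₂).
  f_1 = [(1/(2.00·√(2π)))·exp(−(3.4−2.18)²/(2·2.00²)) = 0.199471·exp(-0.18605) = 0.165607] × [0.193808] = 0.0320961
  f_2 = [(1/(2.46·√(2π)))·exp(−(3.4−3.60)²/(2·2.46²)) = 0.162172·exp(-0.00330) = 0.161637] × [0.120348] = 0.0194526
Weight by the priors:
  P(Z=1)·f_1 = 0.86 × 0.0320961 = 0.0276026
  P(Z=2)·f_2 = 0.14 × 0.0194526 = 0.00272337
Denominator: 0.0276026 + 0.00272337 = 0.030326
P(Source 2 | data) = 0.00272337 / 0.030326 ≈ 0.090

0.090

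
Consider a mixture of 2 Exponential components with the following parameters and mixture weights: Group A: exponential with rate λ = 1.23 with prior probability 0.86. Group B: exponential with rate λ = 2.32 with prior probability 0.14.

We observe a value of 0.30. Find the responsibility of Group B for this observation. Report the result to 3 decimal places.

The responsibility of component k is P(Z=k) f_k(x) divided by Σ_j P(Z=j) f_j(x).
Evaluate each component's likelihood at the observed value:
  p_A = 0.850453
  p_B = 1.1567
Unnormalised posteriors:
  P(Z=A)·p_A = 0.86 × 0.850453 = 0.73139
  P(Z=B)·p_B = 0.14 × 1.1567 = 0.161937
Marginal: 0.73139 + 0.161937 = 0.893327
P(Group B | x) ≈ 0.181

0.181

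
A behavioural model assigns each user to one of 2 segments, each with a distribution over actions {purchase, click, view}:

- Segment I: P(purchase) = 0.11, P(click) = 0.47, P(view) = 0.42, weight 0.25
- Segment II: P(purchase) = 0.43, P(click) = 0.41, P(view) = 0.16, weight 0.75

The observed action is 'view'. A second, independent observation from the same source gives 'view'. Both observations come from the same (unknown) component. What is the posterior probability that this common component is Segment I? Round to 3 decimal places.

0.697

Posterior ∝ prior × likelihood, so P(k | x) ∝ π_k f_k(x); normalise over all components.
Since both observations come from the same component, the likelihood for component k is f_k(x₁)·f_k(x₂).
  f_I = [P(view | comp) = 0.42] × [0.42] = 0.1764
  f_II = [P(view | comp) = 0.16] × [0.16] = 0.0256
Weight by the priors:
  π_I·f_I = 0.25 × 0.1764 = 0.0441
  π_II·f_II = 0.75 × 0.0256 = 0.0192
Sum: 0.0441 + 0.0192 = 0.0633
Responsibility of Segment I: 0.0441 / 0.0633 ≈ 0.697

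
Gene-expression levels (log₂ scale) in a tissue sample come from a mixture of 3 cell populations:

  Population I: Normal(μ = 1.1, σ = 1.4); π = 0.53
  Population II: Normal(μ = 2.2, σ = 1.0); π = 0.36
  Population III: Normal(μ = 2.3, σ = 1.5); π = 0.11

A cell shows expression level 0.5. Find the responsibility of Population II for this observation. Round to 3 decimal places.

Posterior ∝ prior × likelihood, so P(k | x) ∝ w_k f_k(x); normalise over all components.
Evaluate each component's likelihood at the observed value:
  p_I = (1/(1.4·√(2π)))·exp(−(0.5−1.1)²/(2·1.4²)) = 0.284959·exp(-0.09184) = 0.259955
  p_II = (1/(1.0·√(2π)))·exp(−(0.5−2.2)²/(2·1.0²)) = 0.398942·exp(-1.44500) = 0.0940491
  p_III = (1/(1.5·√(2π)))·exp(−(0.5−2.3)²/(2·1.5²)) = 0.265962·exp(-0.72000) = 0.129457
Multiply by the mixture weights:
  w_I·p_I = 0.53 × 0.259955 = 0.137776
  w_II·p_II = 0.36 × 0.0940491 = 0.0338577
  w_III·p_III = 0.11 × 0.129457 = 0.0142403
Evidence: 0.137776 + 0.0338577 + 0.0142403 = 0.185874
P(Population II | data) ≈ 0.182

0.182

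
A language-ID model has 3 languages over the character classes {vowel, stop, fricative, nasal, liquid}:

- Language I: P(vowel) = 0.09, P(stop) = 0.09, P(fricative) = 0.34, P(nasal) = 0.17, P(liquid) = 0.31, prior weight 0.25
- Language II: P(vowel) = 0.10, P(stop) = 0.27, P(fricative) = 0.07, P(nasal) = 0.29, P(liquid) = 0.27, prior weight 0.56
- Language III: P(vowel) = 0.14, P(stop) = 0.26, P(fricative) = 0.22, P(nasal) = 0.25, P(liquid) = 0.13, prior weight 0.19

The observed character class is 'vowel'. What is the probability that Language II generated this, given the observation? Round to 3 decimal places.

0.533

P(component k | x) = P(Z=k)·f_k(x) / marginal(x), where marginal(x) = Σ_j P(Z=j)·f_j(x).
Component likelihoods at x = 'vowel':
  f_I = 0.09
  f_II = 0.1
  f_III = 0.14
Multiply by the mixture weights:
  P(Z=I)·f_I = 0.25 × 0.09 = 0.0225
  P(Z=II)·f_II = 0.56 × 0.1 = 0.056
  P(Z=III)·f_III = 0.19 × 0.14 = 0.0266
Sum: 0.0225 + 0.056 + 0.0266 = 0.1051
Responsibility of Language II: 0.056 / 0.1051 ≈ 0.533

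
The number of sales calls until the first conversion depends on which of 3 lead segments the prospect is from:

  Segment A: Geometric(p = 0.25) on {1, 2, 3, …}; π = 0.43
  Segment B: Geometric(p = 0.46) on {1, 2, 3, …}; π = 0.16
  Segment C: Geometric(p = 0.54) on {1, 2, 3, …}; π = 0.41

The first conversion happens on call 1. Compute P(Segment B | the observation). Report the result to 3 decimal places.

0.183

By Bayes' theorem, P(k | x) = P(Z=k) f_k(x) / Σ_j P(Z=j) f_j(x).
Geometric probabilities:
  f_A = 0.25·(1−0.25)^0 = 0.25·1 = 0.25
  f_B = 0.46·(1−0.46)^0 = 0.46·1 = 0.46
  f_C = 0.54·(1−0.54)^0 = 0.54·1 = 0.54
Multiply by the mixture weights:
  P(Z=A)·f_A = 0.43 × 0.25 = 0.1075
  P(Z=B)·f_B = 0.16 × 0.46 = 0.0736
  P(Z=C)·f_C = 0.41 × 0.54 = 0.2214
Denominator: 0.1075 + 0.0736 + 0.2214 = 0.4025
So the posterior for Segment B is 0.0736 / 0.4025 ≈ 0.183.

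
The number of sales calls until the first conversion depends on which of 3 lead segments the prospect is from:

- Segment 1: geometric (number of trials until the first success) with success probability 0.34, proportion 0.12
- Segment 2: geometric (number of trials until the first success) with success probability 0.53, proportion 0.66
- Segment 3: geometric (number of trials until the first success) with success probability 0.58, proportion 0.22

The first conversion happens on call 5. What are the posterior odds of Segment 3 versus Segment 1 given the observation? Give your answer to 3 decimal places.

0.513

The posterior odds equal the prior odds times the likelihood ratio: (P(Z=i)/P(Z=j))·(f_i(x)/f_j(x)).
Component likelihoods at x = 5:
  L_1 = 0.0645141
  L_2 = 0.0258623
  L_3 = 0.0180478
0.00397052 / 0.00774169 ≈ 0.513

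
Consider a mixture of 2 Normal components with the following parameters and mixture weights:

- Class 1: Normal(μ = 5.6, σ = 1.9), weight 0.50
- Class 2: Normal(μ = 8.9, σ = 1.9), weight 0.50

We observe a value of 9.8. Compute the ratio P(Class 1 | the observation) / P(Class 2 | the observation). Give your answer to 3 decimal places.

Since P(k|x) ∝ P(Z=k) f_k(x), the posterior odds are P(Z=i) f_i(x) / (P(Z=j) f_j(x)).
Component likelihoods at x = 9.8:
  L_1 = (1/(1.9·√(2π)))·exp(−(9.8−5.6)²/(2·1.9²)) = 0.209970·exp(-2.44321) = 0.0182424
  L_2 = (1/(1.9·√(2π)))·exp(−(9.8−8.9)²/(2·1.9²)) = 0.209970·exp(-0.11219) = 0.187687
Odds = (0.50/0.50) × (0.0182424/0.187687) = 1 × 0.0971961 ≈ 0.097

0.097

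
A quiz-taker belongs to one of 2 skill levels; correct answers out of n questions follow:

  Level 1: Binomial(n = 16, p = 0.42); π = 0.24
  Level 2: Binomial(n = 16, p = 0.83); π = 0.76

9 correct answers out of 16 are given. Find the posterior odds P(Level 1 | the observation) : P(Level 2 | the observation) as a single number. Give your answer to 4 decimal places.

3.6965

The posterior odds equal the prior odds times the likelihood ratio: (w_i/w_j)·(f_i(x)/f_j(x)).
Evaluate each component's likelihood at the observed value:
  L_1 = 0.102723
  L_2 = 0.00877549
Odds = (0.24/0.76) × (0.102723/0.00877549) = 0.315789 × 11.7056 ≈ 3.6965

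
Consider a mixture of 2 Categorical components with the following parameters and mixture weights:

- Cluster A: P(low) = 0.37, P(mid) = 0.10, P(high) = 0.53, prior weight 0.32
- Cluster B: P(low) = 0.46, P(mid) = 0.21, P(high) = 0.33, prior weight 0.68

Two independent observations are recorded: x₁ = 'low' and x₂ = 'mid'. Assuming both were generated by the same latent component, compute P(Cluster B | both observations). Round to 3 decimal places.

By Bayes' theorem, P(k | x) = w_k f_k(x) / Σ_j w_j f_j(x).
Since both observations come from the same component, the likelihood for component k is f_k(x₁)·f_k(x₂).
  p_A = [0.37] × [0.1] = 0.037
  p_B = [0.46] × [0.21] = 0.0966
Prior × likelihood for each component:
  w_A·p_A = 0.32 × 0.037 = 0.01184
  w_B·p_B = 0.68 × 0.0966 = 0.065688
Denominator: 0.01184 + 0.065688 = 0.077528
P(Cluster B | x₁, x₂) ≈ 0.847

0.847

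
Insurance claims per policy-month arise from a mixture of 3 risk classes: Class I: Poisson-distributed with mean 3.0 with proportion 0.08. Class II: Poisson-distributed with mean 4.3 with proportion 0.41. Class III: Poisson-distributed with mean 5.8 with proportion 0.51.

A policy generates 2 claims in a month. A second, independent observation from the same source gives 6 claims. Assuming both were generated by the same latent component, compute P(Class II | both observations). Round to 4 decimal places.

0.5476

By Bayes' theorem, P(k | x) = π_k f_k(x) / Σ_j π_j f_j(x).
Since both observations come from the same component, the likelihood for component k is f_k(x₁)·f_k(x₂).
  p_I = [e^(−3.0)·3.0^2/2! = 0.224042] × [0.0504094] = 0.0112938
  p_II = [e^(−4.3)·4.3^2/2! = 0.125441] × [0.119127] = 0.0149435
  p_III = [e^(−5.8)·5.8^2/2! = 0.0509235] × [0.160076] = 0.00815165
Prior × likelihood for each component:
  π_I·p_I = 0.08 × 0.0112938 = 0.000903505
  π_II·p_II = 0.41 × 0.0149435 = 0.00612684
  π_III·p_III = 0.51 × 0.00815165 = 0.00415734
Denominator: 0.000903505 + 0.00612684 + 0.00415734 = 0.0111877
So the posterior for Class II is 0.00612684 / 0.0111877 ≈ 0.5476.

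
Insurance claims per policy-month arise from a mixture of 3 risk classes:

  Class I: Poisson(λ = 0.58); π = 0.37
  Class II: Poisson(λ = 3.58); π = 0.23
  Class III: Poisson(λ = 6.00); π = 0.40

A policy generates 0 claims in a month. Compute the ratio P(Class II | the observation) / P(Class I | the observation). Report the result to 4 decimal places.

0.0309

Since P(k|x) ∝ π_k f_k(x), the posterior odds are π_i f_i(x) / (π_j f_j(x)).
Component likelihoods at x = 0 claims:
  p_I = e^(−0.58)·0.58^0/0! = 0.559898
  p_II = e^(−3.58)·3.58^0/0! = 0.0278757
  p_III = e^(−6.00)·6.00^0/0! = 0.00247875
0.00641141 / 0.207162 ≈ 0.0309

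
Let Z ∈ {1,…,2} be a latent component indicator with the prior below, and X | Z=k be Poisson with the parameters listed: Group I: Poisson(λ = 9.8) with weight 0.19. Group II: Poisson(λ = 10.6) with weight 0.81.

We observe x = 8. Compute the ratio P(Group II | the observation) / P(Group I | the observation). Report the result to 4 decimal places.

Only the two components matter; the odds are (π_i f_i(x)) / (π_j f_j(x)).
Component likelihoods at x = 8:
  p_I = e^(−9.8)·9.8^8/8! = 0.117004
  p_II = e^(−10.6)·10.6^8/8! = 0.0984929
0.0797792 / 0.0222308 ≈ 3.5887

3.5887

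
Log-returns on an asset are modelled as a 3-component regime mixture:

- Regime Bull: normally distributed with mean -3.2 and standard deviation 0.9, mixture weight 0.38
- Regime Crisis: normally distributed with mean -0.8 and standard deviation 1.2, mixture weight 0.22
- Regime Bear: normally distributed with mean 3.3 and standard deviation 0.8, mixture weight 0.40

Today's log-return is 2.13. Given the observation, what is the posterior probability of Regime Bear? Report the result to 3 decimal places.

0.949

Apply Bayes' rule: the posterior for each component is proportional to its prior times its likelihood at x.
Normal densities:
  p_Bull = (1/(0.9·√(2π)))·exp(−(2.13−-3.2)²/(2·0.9²)) = 0.443269·exp(-17.53636) = 1.07331e-08
  p_Crisis = (1/(1.2·√(2π)))·exp(−(2.13−-0.8)²/(2·1.2²)) = 0.332452·exp(-2.98087) = 0.0168715
  p_Bear = (1/(0.8·√(2π)))·exp(−(2.13−3.3)²/(2·0.8²)) = 0.498678·exp(-1.06945) = 0.171144
Multiply by the mixture weights:
  w_Bull·p_Bull = 0.38 × 1.07331e-08 = 4.07857e-09
  w_Crisis·p_Crisis = 0.22 × 0.0168715 = 0.00371173
  w_Bear·p_Bear = 0.40 × 0.171144 = 0.0684577
Normaliser: 4.07857e-09 + 0.00371173 + 0.0684577 = 0.0721695
P(Regime Bear | 2.13) = 0.0684577 / 0.0721695 ≈ 0.949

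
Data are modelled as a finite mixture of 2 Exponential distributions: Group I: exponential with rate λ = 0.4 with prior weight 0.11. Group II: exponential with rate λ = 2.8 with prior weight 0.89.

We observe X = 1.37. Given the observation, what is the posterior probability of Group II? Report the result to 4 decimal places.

Posterior ∝ prior × likelihood, so P(k | x) ∝ π_k f_k(x); normalise over all components.
Exponential densities:
  L_I = 0.4·e^(−0.4·1.37) = 0.4·e^(−0.5480) = 0.231242
  L_II = 2.8·e^(−2.8·1.37) = 2.8·e^(−3.8360) = 0.0604233
Weight by the priors:
  π_I·L_I = 0.11 × 0.231242 = 0.0254366
  π_II·L_II = 0.89 × 0.0604233 = 0.0537767
Sum: 0.0254366 + 0.0537767 = 0.0792133
P(Group II | data) = 0.0537767 / 0.0792133 ≈ 0.6789

0.6789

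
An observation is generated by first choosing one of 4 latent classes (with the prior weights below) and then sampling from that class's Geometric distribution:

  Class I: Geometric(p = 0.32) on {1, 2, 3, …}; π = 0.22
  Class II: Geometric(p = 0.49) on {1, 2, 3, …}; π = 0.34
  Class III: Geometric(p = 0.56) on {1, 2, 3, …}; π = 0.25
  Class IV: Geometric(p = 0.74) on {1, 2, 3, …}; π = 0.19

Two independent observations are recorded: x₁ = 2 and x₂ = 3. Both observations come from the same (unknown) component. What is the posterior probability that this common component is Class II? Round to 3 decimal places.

P(component k | x) = P(Z=k)·f_k(x) / marginal(x), where marginal(x) = Σ_j P(Z=j)·f_j(x).
Since both observations come from the same component, the likelihood for component k is f_k(x₁)·f_k(x₂).
  p_I = [0.32·(1−0.32)^1 = 0.32·0.68 = 0.2176] × [0.147968] = 0.0321978
  p_II = [0.49·(1−0.49)^1 = 0.49·0.51 = 0.2499] × [0.127449] = 0.0318495
  p_III = [0.56·(1−0.56)^1 = 0.56·0.44 = 0.2464] × [0.108416] = 0.0267137
  p_IV = [0.74·(1−0.74)^1 = 0.74·0.26 = 0.1924] × [0.050024] = 0.00962462
Unnormalised posteriors:
  P(Z=I)·p_I = 0.22 × 0.0321978 = 0.00708352
  P(Z=II)·p_II = 0.34 × 0.0318495 = 0.0108288
  P(Z=III)·p_III = 0.25 × 0.0267137 = 0.00667843
  P(Z=IV)·p_IV = 0.19 × 0.00962462 = 0.00182868
Normaliser: 0.00708352 + 0.0108288 + 0.00667843 + 0.00182868 = 0.0264195
Responsibility of Class II: 0.0108288 / 0.0264195 ≈ 0.410

0.410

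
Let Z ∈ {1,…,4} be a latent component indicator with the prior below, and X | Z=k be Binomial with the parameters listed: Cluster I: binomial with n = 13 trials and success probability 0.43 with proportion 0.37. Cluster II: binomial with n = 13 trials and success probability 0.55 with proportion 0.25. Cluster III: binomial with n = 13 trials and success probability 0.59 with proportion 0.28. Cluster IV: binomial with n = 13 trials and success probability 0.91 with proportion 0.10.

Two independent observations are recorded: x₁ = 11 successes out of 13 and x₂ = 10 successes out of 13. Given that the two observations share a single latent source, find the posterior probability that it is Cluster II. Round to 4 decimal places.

0.1098

The responsibility of component k is w_k f_k(x) divided by Σ_j w_j f_j(x).
Since both observations come from the same component, the likelihood for component k is f_k(x₁)·f_k(x₂).
  f_I = [C(13,11)·0.43^11·0.57^2 = 78·9.29294e-05·0.3249 = 0.00235503] × [0.0114466] = 2.69571e-05
  f_II = [C(13,11)·0.55^11·0.45^2 = 78·0.00139312·0.2025 = 0.0220044] × [0.0660132] = 0.00145258
  f_III = [C(13,11)·0.59^11·0.41^2 = 78·0.00301559·0.1681 = 0.0395398] × [0.100748] = 0.00398357
  f_IV = [C(13,11)·0.91^11·0.09^2 = 78·0.354369·0.0081 = 0.22389] × [0.0811909] = 0.0181778
Weight by the priors:
  w_I·f_I = 0.37 × 2.69571e-05 = 9.97411e-06
  w_II·f_II = 0.25 × 0.00145258 = 0.000363145
  w_III·f_III = 0.28 × 0.00398357 = 0.0011154
  w_IV·f_IV = 0.10 × 0.0181778 = 0.00181778
Denominator: 9.97411e-06 + 0.000363145 + 0.0011154 + 0.00181778 = 0.0033063
Responsibility of Cluster II: 0.000363145 / 0.0033063 ≈ 0.1098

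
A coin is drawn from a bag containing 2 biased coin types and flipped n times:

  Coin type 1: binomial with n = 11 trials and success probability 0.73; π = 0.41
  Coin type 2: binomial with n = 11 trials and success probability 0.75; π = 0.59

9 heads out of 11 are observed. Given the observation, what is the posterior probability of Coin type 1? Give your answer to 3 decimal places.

The responsibility of component k is π_k f_k(x) divided by Σ_j π_j f_j(x).
Evaluate each component's likelihood at the observed value:
  f_1 = C(11,9)·0.73^9·0.27^2 = 55·0.0588716·0.0729 = 0.236046
  f_2 = C(11,9)·0.75^9·0.25^2 = 55·0.0750847·0.0625 = 0.258104
Unnormalised posteriors:
  π_1·f_1 = 0.41 × 0.236046 = 0.0967787
  π_2·f_2 = 0.59 × 0.258104 = 0.152281
Denominator: 0.0967787 + 0.152281 = 0.24906
Responsibility of Coin type 1: 0.0967787 / 0.24906 ≈ 0.389

0.389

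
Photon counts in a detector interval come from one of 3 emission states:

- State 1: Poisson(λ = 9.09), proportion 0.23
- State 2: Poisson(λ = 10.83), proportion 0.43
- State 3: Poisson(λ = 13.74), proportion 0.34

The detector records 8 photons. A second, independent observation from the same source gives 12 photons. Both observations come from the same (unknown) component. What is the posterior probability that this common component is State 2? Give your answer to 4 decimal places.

P(component k | x) = π_k·f_k(x) / marginal(x), where marginal(x) = Σ_j π_j·f_j(x).
Since both observations come from the same component, the likelihood for component k is f_k(x₁)·f_k(x₂).
  L_1 = [0.130393] × [0.0749364] = 0.00977117
  L_2 = [0.0929176] × [0.107596] = 0.00999754
  L_3 = [0.0339756] × [0.101929] = 0.0034631
Weight by the priors:
  π_1·L_1 = 0.23 × 0.00977117 = 0.00224737
  π_2·L_2 = 0.43 × 0.00999754 = 0.00429894
  π_3·L_3 = 0.34 × 0.0034631 = 0.00117745
Evidence: 0.00224737 + 0.00429894 + 0.00117745 = 0.00772376
P(State 2 | x₁, x₂) = 0.00429894 / 0.00772376 ≈ 0.5566

0.5566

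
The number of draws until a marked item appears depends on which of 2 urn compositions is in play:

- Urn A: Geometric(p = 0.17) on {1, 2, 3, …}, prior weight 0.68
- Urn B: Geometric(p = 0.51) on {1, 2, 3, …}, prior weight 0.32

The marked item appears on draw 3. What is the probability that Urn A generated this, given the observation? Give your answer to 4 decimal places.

P(component k | x) = π_k·f_k(x) / marginal(x), where marginal(x) = Σ_j π_j·f_j(x).
Evaluate each component's likelihood at the observed value:
  p_A = 0.17·(1−0.17)^2 = 0.17·0.6889 = 0.117113
  p_B = 0.51·(1−0.51)^2 = 0.51·0.2401 = 0.122451
Multiply by the mixture weights:
  π_A·p_A = 0.68 × 0.117113 = 0.0796368
  π_B·p_B = 0.32 × 0.122451 = 0.0391843
Denominator: 0.0796368 + 0.0391843 = 0.118821
Responsibility of Urn A: 0.0796368 / 0.118821 ≈ 0.6702

0.6702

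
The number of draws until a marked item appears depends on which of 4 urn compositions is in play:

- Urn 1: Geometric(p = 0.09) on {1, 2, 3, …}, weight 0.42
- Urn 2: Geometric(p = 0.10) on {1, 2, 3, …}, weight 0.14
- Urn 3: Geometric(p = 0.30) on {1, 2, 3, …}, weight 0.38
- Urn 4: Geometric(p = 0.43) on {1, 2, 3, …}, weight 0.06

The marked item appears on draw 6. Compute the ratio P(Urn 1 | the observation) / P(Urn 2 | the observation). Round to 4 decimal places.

2.8534

The posterior odds equal the prior odds times the likelihood ratio: (P(Z=i)/P(Z=j))·(f_i(x)/f_j(x)).
Evaluate each component's likelihood at the observed value:
  p_1 = 0.09·(1−0.09)^5 = 0.09·0.624032 = 0.0561629
  p_2 = 0.10·(1−0.10)^5 = 0.10·0.59049 = 0.059049
  p_3 = 0.30·(1−0.30)^5 = 0.30·0.16807 = 0.050421
  p_4 = 0.43·(1−0.43)^5 = 0.43·0.0601692 = 0.0258728
Odds = (0.42/0.14) × (0.0561629/0.059049) = 3 × 0.951124 ≈ 2.8534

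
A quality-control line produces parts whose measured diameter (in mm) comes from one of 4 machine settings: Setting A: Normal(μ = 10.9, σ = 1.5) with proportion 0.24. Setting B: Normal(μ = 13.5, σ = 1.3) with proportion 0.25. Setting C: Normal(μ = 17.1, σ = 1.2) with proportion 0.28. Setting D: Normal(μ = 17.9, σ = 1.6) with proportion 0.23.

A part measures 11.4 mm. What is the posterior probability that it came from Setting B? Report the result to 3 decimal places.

0.256

Posterior ∝ prior × likelihood, so P(k | x) ∝ P(Z=k) f_k(x); normalise over all components.
Normal densities:
  L_A = (1/(1.5·√(2π)))·exp(−(11.4−10.9)²/(2·1.5²)) = 0.265962·exp(-0.05556) = 0.251589
  L_B = (1/(1.3·√(2π)))·exp(−(11.4−13.5)²/(2·1.3²)) = 0.306879·exp(-1.30473) = 0.0832392
  L_C = (1/(1.2·√(2π)))·exp(−(11.4−17.1)²/(2·1.2²)) = 0.332452·exp(-11.28125) = 4.19126e-06
  L_D = (1/(1.6·√(2π)))·exp(−(11.4−17.9)²/(2·1.6²)) = 0.249339·exp(-8.25195) = 6.50148e-05
Multiply by the mixture weights:
  P(Z=A)·L_A = 0.24 × 0.251589 = 0.0603813
  P(Z=B)·L_B = 0.25 × 0.0832392 = 0.0208098
  P(Z=C)·L_C = 0.28 × 4.19126e-06 = 1.17355e-06
  P(Z=D)·L_D = 0.23 × 6.50148e-05 = 1.49534e-05
Marginal: 0.0603813 + 0.0208098 + 1.17355e-06 + 1.49534e-05 = 0.0812073
So the posterior for Setting B is 0.0208098 / 0.0812073 ≈ 0.256.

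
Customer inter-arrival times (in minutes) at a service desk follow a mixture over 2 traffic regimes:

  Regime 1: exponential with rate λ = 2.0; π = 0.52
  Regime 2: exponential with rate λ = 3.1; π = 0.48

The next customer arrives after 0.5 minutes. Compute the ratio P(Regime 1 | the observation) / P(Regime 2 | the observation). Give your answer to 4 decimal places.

1.2114

Since P(k|x) ∝ P(Z=k) f_k(x), the posterior odds are P(Z=i) f_i(x) / (P(Z=j) f_j(x)).
Evaluate each component's likelihood at the observed value:
  L_1 = 0.735759
  L_2 = 0.657969
Posterior odds = (P(Z=1)·L_1) / (P(Z=2)·L_2) = (0.52·0.735759) / (0.48·0.657969) = 0.382595 / 0.315825 ≈ 1.2114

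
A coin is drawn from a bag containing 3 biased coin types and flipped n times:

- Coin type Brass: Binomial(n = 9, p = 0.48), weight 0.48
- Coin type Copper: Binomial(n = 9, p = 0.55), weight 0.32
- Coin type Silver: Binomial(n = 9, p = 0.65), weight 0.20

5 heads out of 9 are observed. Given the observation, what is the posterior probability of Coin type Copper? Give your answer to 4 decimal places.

P(component k | x) = π_k·f_k(x) / marginal(x), where marginal(x) = Σ_j π_j·f_j(x).
Binomial probabilities:
  p_Brass = C(9,5)·0.48^5·0.52^4 = 126·0.0254804·0.0731162 = 0.234742
  p_Copper = C(9,5)·0.55^5·0.45^4 = 126·0.0503284·0.0410062 = 0.260036
  p_Silver = C(9,5)·0.65^5·0.35^4 = 126·0.116029·0.0150062 = 0.219386
Unnormalised posteriors:
  π_Brass·p_Brass = 0.48 × 0.234742 = 0.112676
  π_Copper·p_Copper = 0.32 × 0.260036 = 0.0832116
  π_Silver·p_Silver = 0.20 × 0.219386 = 0.0438773
Denominator: 0.112676 + 0.0832116 + 0.0438773 = 0.239765
So the posterior for Coin type Copper is 0.0832116 / 0.239765 ≈ 0.3471.

0.3471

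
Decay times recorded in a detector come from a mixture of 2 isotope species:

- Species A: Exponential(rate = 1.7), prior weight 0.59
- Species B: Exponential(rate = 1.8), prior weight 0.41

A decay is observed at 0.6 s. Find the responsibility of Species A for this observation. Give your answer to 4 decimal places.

By Bayes' theorem, P(k | x) = π_k f_k(x) / Σ_j π_j f_j(x).
Evaluate each component's likelihood at the observed value:
  f_A = 0.613011
  f_B = 0.611272
Prior × likelihood for each component:
  π_A·f_A = 0.59 × 0.613011 = 0.361677
  π_B·f_B = 0.41 × 0.611272 = 0.250621
Evidence: 0.361677 + 0.250621 = 0.612298
P(Species A | the observation) ≈ 0.5907

0.5907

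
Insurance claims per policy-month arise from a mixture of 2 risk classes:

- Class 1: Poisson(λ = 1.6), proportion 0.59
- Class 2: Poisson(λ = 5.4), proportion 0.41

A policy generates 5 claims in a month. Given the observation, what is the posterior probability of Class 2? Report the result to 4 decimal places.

Posterior ∝ prior × likelihood, so P(k | x) ∝ w_k f_k(x); normalise over all components.
Component likelihoods at x = 5 claims:
  L_1 = e^(−1.6)·1.6^5/5! = 0.017642
  L_2 = e^(−5.4)·5.4^5/5! = 0.172821
Unnormalised posteriors:
  w_1·L_1 = 0.59 × 0.017642 = 0.0104088
  w_2·L_2 = 0.41 × 0.172821 = 0.0708567
Evidence: 0.0104088 + 0.0708567 = 0.0812655
Responsibility of Class 2: 0.0708567 / 0.0812655 ≈ 0.8719

0.8719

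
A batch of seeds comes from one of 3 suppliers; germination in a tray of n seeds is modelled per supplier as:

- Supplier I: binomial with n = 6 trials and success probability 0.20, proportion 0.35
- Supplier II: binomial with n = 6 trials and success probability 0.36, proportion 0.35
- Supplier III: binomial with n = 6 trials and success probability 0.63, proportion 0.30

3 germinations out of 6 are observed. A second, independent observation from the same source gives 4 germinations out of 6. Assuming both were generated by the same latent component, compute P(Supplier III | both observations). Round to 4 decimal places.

0.7261

The responsibility of component k is w_k f_k(x) divided by Σ_j w_j f_j(x).
Since both observations come from the same component, the likelihood for component k is f_k(x₁)·f_k(x₂).
  L_I = [0.08192] × [0.01536] = 0.00125829
  L_II = [0.244612] × [0.103196] = 0.0252429
  L_III = [0.253313] × [0.323487] = 0.0819434
Prior × likelihood for each component:
  w_I·L_I = 0.35 × 0.00125829 = 0.000440402
  w_II·L_II = 0.35 × 0.0252429 = 0.008835
  w_III·L_III = 0.30 × 0.0819434 = 0.024583
Normaliser: 0.000440402 + 0.008835 + 0.024583 = 0.0338584
So the posterior for Supplier III is 0.024583 / 0.0338584 ≈ 0.7261.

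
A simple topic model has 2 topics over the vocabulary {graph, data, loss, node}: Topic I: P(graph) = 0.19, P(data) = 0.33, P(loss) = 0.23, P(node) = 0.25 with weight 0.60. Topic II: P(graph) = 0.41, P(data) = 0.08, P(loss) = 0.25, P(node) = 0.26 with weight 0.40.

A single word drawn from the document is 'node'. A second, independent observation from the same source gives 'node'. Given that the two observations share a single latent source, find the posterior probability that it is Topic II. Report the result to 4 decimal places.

Apply Bayes' rule: the posterior for each component is proportional to its prior times its likelihood at x.
Since both observations come from the same component, the likelihood for component k is f_k(x₁)·f_k(x₂).
  p_I = [P(node | comp) = 0.25] × [0.25] = 0.0625
  p_II = [P(node | comp) = 0.26] × [0.26] = 0.0676
Prior × likelihood for each component:
  π_I·p_I = 0.60 × 0.0625 = 0.0375
  π_II·p_II = 0.40 × 0.0676 = 0.02704
Sum: 0.0375 + 0.02704 = 0.06454
P(Topic II | x) = 0.02704 / 0.06454 ≈ 0.4190

0.4190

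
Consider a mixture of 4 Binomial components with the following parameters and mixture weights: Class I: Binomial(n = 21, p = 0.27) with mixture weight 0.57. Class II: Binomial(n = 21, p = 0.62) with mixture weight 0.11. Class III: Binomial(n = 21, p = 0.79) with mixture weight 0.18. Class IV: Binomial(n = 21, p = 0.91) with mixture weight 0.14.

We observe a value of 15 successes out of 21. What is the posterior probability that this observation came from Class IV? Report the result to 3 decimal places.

0.025

Apply Bayes' rule: the posterior for each component is proportional to its prior times its likelihood at x.
Evaluate each component's likelihood at the observed value:
  p_I = C(21,15)·0.27^15·0.73^6 = 54264·2.95431e-09·0.151334 = 2.42608e-05
  p_II = C(21,15)·0.62^15·0.38^6 = 54264·0.00076891·0.00301094 = 0.125629
  p_III = C(21,15)·0.79^15·0.21^6 = 54264·0.0291344·8.57661e-05 = 0.135592
  p_IV = C(21,15)·0.91^15·0.09^6 = 54264·0.243008·5.31441e-07 = 0.0070079
Multiply by the mixture weights:
  π_I·p_I = 0.57 × 2.42608e-05 = 1.38287e-05
  π_II·p_II = 0.11 × 0.125629 = 0.0138192
  π_III·p_III = 0.18 × 0.135592 = 0.0244066
  π_IV·p_IV = 0.14 × 0.0070079 = 0.000981106
Sum: 1.38287e-05 + 0.0138192 + 0.0244066 + 0.000981106 = 0.0392206
So the posterior for Class IV is 0.000981106 / 0.0392206 ≈ 0.025.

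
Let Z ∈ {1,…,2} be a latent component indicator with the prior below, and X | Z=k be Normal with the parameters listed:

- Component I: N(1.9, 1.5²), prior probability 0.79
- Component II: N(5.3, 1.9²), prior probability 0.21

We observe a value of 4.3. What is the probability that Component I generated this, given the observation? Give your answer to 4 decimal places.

0.6034

Apply Bayes' rule: the posterior for each component is proportional to its prior times its likelihood at x.
Evaluate each component's likelihood at the observed value:
  f_I = (1/(1.5·√(2π)))·exp(−(4.3−1.9)²/(2·1.5²)) = 0.265962·exp(-1.28000) = 0.0739472
  f_II = (1/(1.9·√(2π)))·exp(−(4.3−5.3)²/(2·1.9²)) = 0.209970·exp(-0.13850) = 0.182812
Unnormalised posteriors:
  π_I·f_I = 0.79 × 0.0739472 = 0.0584183
  π_II·f_II = 0.21 × 0.182812 = 0.0383905
Sum: 0.0584183 + 0.0383905 = 0.0968088
P(Component I | data) ≈ 0.6034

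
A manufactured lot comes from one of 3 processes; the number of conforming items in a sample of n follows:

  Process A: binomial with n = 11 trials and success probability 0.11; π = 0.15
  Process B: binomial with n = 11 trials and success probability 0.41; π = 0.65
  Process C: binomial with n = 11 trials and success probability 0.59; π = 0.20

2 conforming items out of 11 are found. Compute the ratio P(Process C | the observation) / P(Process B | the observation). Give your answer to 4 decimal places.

0.0241

Posterior odds = (w_i f_i(x)) / (w_j f_j(x)); the normalising sum cancels.
Binomial probabilities:
  f_A = 0.233162
  f_B = 0.0800937
  f_C = 0.00626789
0.00125358 / 0.0520609 ≈ 0.0241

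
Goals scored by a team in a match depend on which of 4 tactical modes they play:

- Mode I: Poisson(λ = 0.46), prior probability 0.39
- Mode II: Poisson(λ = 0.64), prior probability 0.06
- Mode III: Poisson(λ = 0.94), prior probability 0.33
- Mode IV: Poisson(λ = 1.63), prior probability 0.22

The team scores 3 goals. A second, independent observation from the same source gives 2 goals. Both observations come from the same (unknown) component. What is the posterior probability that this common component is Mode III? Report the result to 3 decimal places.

0.266

The responsibility of component k is π_k f_k(x) divided by Σ_j π_j f_j(x).
Since both observations come from the same component, the likelihood for component k is f_k(x₁)·f_k(x₂).
  p_I = [0.0102411] × [0.0667898] = 0.000684001
  p_II = [0.0230378] × [0.107989] = 0.00248784
  p_III = [0.0540749] × [0.172579] = 0.00933221
  p_IV = [0.14142] × [0.260283] = 0.0368092
Weight by the priors:
  π_I·p_I = 0.39 × 0.000684001 = 0.000266761
  π_II·p_II = 0.06 × 0.00248784 = 0.00014927
  π_III·p_III = 0.33 × 0.00933221 = 0.00307963
  π_IV·p_IV = 0.22 × 0.0368092 = 0.00809803
Evidence: 0.000266761 + 0.00014927 + 0.00307963 + 0.00809803 = 0.0115937
P(Mode III | x₁,x₂) ≈ 0.266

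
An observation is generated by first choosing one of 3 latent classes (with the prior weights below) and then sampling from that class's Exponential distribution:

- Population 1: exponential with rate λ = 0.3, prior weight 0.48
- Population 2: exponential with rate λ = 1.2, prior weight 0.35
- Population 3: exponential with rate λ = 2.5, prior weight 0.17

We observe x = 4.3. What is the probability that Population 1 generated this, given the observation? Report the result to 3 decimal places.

Posterior ∝ prior × likelihood, so P(k | x) ∝ π_k f_k(x); normalise over all components.
Component likelihoods at x = 4.3:
  L_1 = 0.0825812
  L_2 = 0.00689004
  L_3 = 5.36135e-05
Multiply by the mixture weights:
  π_1·L_1 = 0.48 × 0.0825812 = 0.039639
  π_2·L_2 = 0.35 × 0.00689004 = 0.00241151
  π_3·L_3 = 0.17 × 5.36135e-05 = 9.1143e-06
Denominator: 0.039639 + 0.00241151 + 9.1143e-06 = 0.0420596
P(Population 1 | x) ≈ 0.942

0.942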